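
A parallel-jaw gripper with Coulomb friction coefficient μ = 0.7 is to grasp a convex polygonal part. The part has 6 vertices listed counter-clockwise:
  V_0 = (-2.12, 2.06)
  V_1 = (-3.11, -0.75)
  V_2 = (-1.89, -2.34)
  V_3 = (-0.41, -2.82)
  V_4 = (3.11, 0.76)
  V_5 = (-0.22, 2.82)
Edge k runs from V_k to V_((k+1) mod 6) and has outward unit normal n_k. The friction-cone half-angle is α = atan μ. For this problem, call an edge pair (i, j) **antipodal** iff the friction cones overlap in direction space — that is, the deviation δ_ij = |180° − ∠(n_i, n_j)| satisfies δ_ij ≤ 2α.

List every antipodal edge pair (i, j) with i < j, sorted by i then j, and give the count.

α = atan 0.7 = 34.99°;  2α = 69.98°
n_0 = (-0.9432, +0.3323)
n_1 = (-0.7934, -0.6087)
n_2 = (-0.3085, -0.9512)
n_3 = (+0.7131, -0.7011)
n_4 = (+0.5261, +0.8504)
n_5 = (-0.3714, +0.9285)
  (0,1): δ = 123.09°  ·
  (0,2): δ = 88.56°  ·
  (0,3): δ = 25.11°  ✓
  (0,4): δ = 77.67°  ·
  (0,5): δ = 131.21°  ·
  (1,2): δ = 145.47°  ·
  (1,3): δ = 82.01°  ·
  (1,4): δ = 20.76°  ✓
  (1,5): δ = 74.30°  ·
  (2,3): δ = 116.55°  ·
  (2,4): δ = 13.77°  ✓
  (2,5): δ = 39.77°  ✓
  (3,4): δ = 77.23°  ·
  (3,5): δ = 23.68°  ✓
  (4,5): δ = 126.46°  ·
antipodal pairs: 5

count = 5; pairs: (0,3), (1,4), (2,4), (2,5), (3,5)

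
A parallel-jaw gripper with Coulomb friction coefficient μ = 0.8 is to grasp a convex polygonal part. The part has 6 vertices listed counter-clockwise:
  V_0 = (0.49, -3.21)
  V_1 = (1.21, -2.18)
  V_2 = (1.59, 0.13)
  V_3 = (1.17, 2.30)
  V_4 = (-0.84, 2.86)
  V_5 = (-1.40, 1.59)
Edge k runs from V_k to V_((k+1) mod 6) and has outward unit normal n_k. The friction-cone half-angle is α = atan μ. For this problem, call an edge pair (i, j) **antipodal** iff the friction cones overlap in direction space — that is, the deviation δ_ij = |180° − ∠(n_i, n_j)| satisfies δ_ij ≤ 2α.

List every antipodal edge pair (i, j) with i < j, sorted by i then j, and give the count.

α = atan 0.8 = 38.66°;  2α = 77.32°
n_0 = (+0.8196, -0.5729)
n_1 = (+0.9867, -0.1623)
n_2 = (+0.9818, +0.1900)
n_3 = (+0.2684, +0.9633)
n_4 = (-0.9150, +0.4035)
n_5 = (-0.9305, -0.3664)
  (0,1): δ = 154.39°  ·
  (0,2): δ = 134.09°  ·
  (0,3): δ = 70.61°  ✓
  (0,4): δ = 11.16°  ✓
  (0,5): δ = 56.45°  ✓
  (1,2): δ = 159.70°  ·
  (1,3): δ = 96.23°  ·
  (1,4): δ = 14.45°  ✓
  (1,5): δ = 30.83°  ✓
  (2,3): δ = 116.52°  ·
  (2,4): δ = 34.75°  ✓
  (2,5): δ = 10.54°  ✓
  (3,4): δ = 98.23°  ·
  (3,5): δ = 52.94°  ✓
  (4,5): δ = 134.71°  ·
antipodal pairs: 8

count = 8; pairs: (0,3), (0,4), (0,5), (1,4), (1,5), (2,4), (2,5), (3,5)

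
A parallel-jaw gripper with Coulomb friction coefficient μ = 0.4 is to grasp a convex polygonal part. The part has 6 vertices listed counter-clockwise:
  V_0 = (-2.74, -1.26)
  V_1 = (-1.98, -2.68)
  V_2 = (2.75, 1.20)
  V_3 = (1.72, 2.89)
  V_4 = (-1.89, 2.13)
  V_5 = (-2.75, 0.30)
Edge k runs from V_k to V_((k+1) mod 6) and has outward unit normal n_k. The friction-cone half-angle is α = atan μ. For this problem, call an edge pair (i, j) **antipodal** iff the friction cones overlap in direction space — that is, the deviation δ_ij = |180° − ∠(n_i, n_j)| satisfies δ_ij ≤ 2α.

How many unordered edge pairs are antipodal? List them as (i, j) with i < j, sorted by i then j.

α = atan 0.4 = 21.80°;  2α = 43.60°
n_0 = (-0.8817, -0.4719)
n_1 = (+0.6342, -0.7732)
n_2 = (+0.8539, +0.5204)
n_3 = (-0.2060, +0.9785)
n_4 = (-0.9050, +0.4253)
n_5 = (-1.0000, -0.0064)
  (0,1): δ = 78.79°  ·
  (0,2): δ = 3.20°  ✓
  (0,3): δ = 73.73°  ·
  (0,4): δ = 126.67°  ·
  (0,5): δ = 152.21°  ·
  (1,2): δ = 98.00°  ·
  (1,3): δ = 27.47°  ✓
  (1,4): δ = 25.47°  ✓
  (1,5): δ = 51.01°  ·
  (2,3): δ = 109.47°  ·
  (2,4): δ = 56.53°  ·
  (2,5): δ = 30.99°  ✓
  (3,4): δ = 127.06°  ·
  (3,5): δ = 101.52°  ·
  (4,5): δ = 154.46°  ·
antipodal pairs: 4

count = 4; pairs: (0,2), (1,3), (1,4), (2,5)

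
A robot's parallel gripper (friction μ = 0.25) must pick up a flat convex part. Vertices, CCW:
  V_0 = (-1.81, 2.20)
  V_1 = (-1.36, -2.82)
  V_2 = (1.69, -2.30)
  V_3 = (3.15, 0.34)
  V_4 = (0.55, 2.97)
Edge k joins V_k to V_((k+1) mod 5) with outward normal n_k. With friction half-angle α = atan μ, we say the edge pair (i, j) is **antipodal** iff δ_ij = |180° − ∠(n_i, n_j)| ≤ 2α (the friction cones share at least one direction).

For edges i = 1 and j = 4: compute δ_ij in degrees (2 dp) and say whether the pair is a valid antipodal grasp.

α = atan 0.25 = 14.04°;  2α = 28.07°
edge 1: e_1 = (+3.05, +0.52);  n_1 = (+0.1681, -0.9858)
edge 4: e_4 = (-2.36, -0.77);  n_4 = (-0.3102, +0.9507)
∠(n_1, n_4) = 171.61°
δ = |180° − 171.61°| = 8.39°
8.39° ≤ 2α = 28.07°  →  valid

δ = 8.39°, valid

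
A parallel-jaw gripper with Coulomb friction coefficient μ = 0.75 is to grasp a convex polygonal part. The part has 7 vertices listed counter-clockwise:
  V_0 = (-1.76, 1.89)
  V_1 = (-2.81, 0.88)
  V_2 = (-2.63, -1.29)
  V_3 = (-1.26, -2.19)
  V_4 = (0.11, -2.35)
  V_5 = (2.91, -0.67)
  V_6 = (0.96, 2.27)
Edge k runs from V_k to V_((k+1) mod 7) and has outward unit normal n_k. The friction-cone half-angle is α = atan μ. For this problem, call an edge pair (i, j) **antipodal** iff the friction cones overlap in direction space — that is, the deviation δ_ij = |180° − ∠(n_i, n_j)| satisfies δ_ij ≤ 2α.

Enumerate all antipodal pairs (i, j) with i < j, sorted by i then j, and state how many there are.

α = atan 0.75 = 36.87°;  2α = 73.74°
n_0 = (-0.6932, +0.7207)
n_1 = (-0.9966, -0.0827)
n_2 = (-0.5491, -0.8358)
n_3 = (-0.1160, -0.9932)
n_4 = (+0.5145, -0.8575)
n_5 = (+0.8334, +0.5527)
n_6 = (-0.1384, +0.9904)
  (0,1): δ = 129.15°  ·
  (0,2): δ = 77.19°  ·
  (0,3): δ = 50.55°  ✓
  (0,4): δ = 12.92°  ✓
  (0,5): δ = 79.67°  ·
  (0,6): δ = 144.07°  ·
  (1,2): δ = 128.04°  ·
  (1,3): δ = 101.40°  ·
  (1,4): δ = 63.78°  ✓
  (1,5): δ = 28.81°  ✓
  (1,6): δ = 93.21°  ·
  (2,3): δ = 153.36°  ·
  (2,4): δ = 115.73°  ·
  (2,5): δ = 23.14°  ✓
  (2,6): δ = 41.26°  ✓
  (3,4): δ = 142.37°  ·
  (3,5): δ = 49.78°  ✓
  (3,6): δ = 14.61°  ✓
  (4,5): δ = 87.41°  ·
  (4,6): δ = 23.01°  ✓
  (5,6): δ = 115.60°  ·
antipodal pairs: 9

count = 9; pairs: (0,3), (0,4), (1,4), (1,5), (2,5), (2,6), (3,5), (3,6), (4,6)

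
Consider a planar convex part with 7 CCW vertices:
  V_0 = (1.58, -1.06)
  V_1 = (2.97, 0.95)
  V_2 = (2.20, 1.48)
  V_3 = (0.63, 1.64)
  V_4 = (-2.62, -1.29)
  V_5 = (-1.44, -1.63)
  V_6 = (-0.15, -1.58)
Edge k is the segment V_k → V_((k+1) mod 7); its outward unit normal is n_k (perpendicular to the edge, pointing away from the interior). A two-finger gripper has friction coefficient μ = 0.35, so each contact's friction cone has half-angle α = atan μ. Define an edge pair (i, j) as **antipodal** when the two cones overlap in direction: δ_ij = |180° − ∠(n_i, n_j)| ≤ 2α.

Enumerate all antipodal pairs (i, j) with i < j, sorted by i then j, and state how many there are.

α = atan 0.35 = 19.29°;  2α = 38.58°
n_0 = (+0.8225, -0.5688)
n_1 = (+0.5670, +0.8237)
n_2 = (+0.1014, +0.9948)
n_3 = (-0.6696, +0.7427)
n_4 = (-0.2769, -0.9609)
n_5 = (+0.0387, -0.9992)
n_6 = (+0.2879, -0.9577)
  (0,1): δ = 89.87°  ·
  (0,2): δ = 61.15°  ·
  (0,3): δ = 13.30°  ✓
  (0,4): δ = 108.59°  ·
  (0,5): δ = 126.89°  ·
  (0,6): δ = 141.40°  ·
  (1,2): δ = 151.28°  ·
  (1,3): δ = 103.42°  ·
  (1,4): δ = 18.47°  ✓
  (1,5): δ = 36.76°  ✓
  (1,6): δ = 51.27°  ·
  (2,3): δ = 132.15°  ·
  (2,4): δ = 10.25°  ✓
  (2,5): δ = 8.04°  ✓
  (2,6): δ = 22.55°  ✓
  (3,4): δ = 58.11°  ·
  (3,5): δ = 39.82°  ·
  (3,6): δ = 25.31°  ✓
  (4,5): δ = 161.71°  ·
  (4,6): δ = 147.20°  ·
  (5,6): δ = 165.49°  ·
antipodal pairs: 7

count = 7; pairs: (0,3), (1,4), (1,5), (2,4), (2,5), (2,6), (3,6)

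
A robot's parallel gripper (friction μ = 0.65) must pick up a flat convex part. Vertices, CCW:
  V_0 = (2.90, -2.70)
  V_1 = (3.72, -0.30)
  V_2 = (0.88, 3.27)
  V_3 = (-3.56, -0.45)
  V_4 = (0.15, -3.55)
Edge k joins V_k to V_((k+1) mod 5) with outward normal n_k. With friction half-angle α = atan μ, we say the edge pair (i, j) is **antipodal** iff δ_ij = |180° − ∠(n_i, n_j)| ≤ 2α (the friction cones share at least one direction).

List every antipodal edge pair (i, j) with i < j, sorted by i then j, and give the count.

α = atan 0.65 = 33.02°;  2α = 66.05°
n_0 = (+0.9463, -0.3233)
n_1 = (+0.7826, +0.6226)
n_2 = (-0.6422, +0.7665)
n_3 = (-0.6412, -0.7674)
n_4 = (+0.2953, -0.9554)
  (0,1): δ = 122.63°  ·
  (0,2): δ = 31.18°  ✓
  (0,3): δ = 68.98°  ·
  (0,4): δ = 126.04°  ·
  (1,2): δ = 88.55°  ·
  (1,3): δ = 11.62°  ✓
  (1,4): δ = 68.67°  ·
  (2,3): δ = 79.84°  ·
  (2,4): δ = 22.78°  ✓
  (3,4): δ = 122.94°  ·
antipodal pairs: 3

count = 3; pairs: (0,2), (1,3), (2,4)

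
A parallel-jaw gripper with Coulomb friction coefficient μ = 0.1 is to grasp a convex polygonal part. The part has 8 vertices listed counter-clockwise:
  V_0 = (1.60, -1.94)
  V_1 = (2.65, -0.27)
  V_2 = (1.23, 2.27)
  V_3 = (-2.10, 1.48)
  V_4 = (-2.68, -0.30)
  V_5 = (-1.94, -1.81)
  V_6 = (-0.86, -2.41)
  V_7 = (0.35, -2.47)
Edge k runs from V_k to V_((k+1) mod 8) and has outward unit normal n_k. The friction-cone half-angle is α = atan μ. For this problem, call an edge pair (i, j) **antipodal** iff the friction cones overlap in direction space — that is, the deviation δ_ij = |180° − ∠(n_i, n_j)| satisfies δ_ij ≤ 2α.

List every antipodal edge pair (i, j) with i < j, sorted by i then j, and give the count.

count = 2; pairs: (1,4), (2,7)

α = atan 0.1 = 5.71°;  2α = 11.42°
n_0 = (+0.8466, -0.5323)
n_1 = (+0.8729, +0.4880)
n_2 = (-0.2308, +0.9730)
n_3 = (-0.9508, +0.3098)
n_4 = (-0.8980, -0.4401)
n_5 = (-0.4856, -0.8742)
n_6 = (-0.0495, -0.9988)
n_7 = (+0.3904, -0.9207)
  (0,1): δ = 118.63°  ·
  (0,2): δ = 44.49°  ·
  (0,3): δ = 14.11°  ·
  (0,4): δ = 58.27°  ·
  (0,5): δ = 93.10°  ·
  (0,6): δ = 119.32°  ·
  (0,7): δ = 145.14°  ·
  (1,2): δ = 105.86°  ·
  (1,3): δ = 47.26°  ·
  (1,4): δ = 3.10°  ✓
  (1,5): δ = 31.74°  ·
  (1,6): δ = 57.95°  ·
  (1,7): δ = 83.77°  ·
  (2,3): δ = 121.39°  ·
  (2,4): δ = 77.24°  ·
  (2,5): δ = 42.40°  ·
  (2,6): δ = 16.18°  ·
  (2,7): δ = 9.63°  ✓
  (3,4): δ = 135.84°  ·
  (3,5): δ = 101.01°  ·
  (3,6): δ = 74.79°  ·
  (3,7): δ = 48.98°  ·
  (4,5): δ = 145.16°  ·
  (4,6): δ = 118.95°  ·
  (4,7): δ = 93.13°  ·
  (5,6): δ = 153.78°  ·
  (5,7): δ = 127.97°  ·
  (6,7): δ = 154.18°  ·
antipodal pairs: 2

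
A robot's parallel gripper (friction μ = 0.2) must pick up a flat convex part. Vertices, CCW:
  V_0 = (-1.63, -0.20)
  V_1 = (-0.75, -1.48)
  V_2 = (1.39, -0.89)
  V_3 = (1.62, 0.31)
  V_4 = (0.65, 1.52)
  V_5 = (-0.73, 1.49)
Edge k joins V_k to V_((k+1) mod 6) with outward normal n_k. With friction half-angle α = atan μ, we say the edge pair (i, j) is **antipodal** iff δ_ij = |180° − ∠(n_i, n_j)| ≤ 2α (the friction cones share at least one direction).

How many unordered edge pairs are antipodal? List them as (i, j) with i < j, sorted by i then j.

α = atan 0.2 = 11.31°;  2α = 22.62°
n_0 = (-0.8240, -0.5665)
n_1 = (+0.2658, -0.9640)
n_2 = (+0.9821, -0.1882)
n_3 = (+0.7802, +0.6255)
n_4 = (-0.0217, +0.9998)
n_5 = (-0.8826, +0.4700)
  (0,1): δ = 109.09°  ·
  (0,2): δ = 45.36°  ·
  (0,3): δ = 4.21°  ✓
  (0,4): δ = 56.74°  ·
  (0,5): δ = 117.45°  ·
  (1,2): δ = 116.26°  ·
  (1,3): δ = 66.70°  ·
  (1,4): δ = 14.17°  ✓
  (1,5): δ = 46.55°  ·
  (2,3): δ = 130.43°  ·
  (2,4): δ = 77.90°  ·
  (2,5): δ = 17.19°  ✓
  (3,4): δ = 127.47°  ·
  (3,5): δ = 66.75°  ·
  (4,5): δ = 119.28°  ·
antipodal pairs: 3

count = 3; pairs: (0,3), (1,4), (2,5)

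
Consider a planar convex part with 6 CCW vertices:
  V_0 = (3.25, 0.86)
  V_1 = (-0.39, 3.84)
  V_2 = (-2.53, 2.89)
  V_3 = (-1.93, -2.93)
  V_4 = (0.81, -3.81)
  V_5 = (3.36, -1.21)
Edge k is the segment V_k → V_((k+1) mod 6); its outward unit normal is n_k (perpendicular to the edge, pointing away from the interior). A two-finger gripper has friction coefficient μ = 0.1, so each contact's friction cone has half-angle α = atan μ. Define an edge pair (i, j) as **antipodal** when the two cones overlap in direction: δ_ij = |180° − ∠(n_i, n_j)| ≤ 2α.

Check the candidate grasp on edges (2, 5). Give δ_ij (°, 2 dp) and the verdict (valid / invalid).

δ = 2.84°, valid

α = atan 0.1 = 5.71°;  2α = 11.42°
edge 2: e_2 = (+0.60, -5.82);  n_2 = (-0.9947, -0.1025)
edge 5: e_5 = (-0.11, +2.07);  n_5 = (+0.9986, +0.0531)
∠(n_2, n_5) = 177.16°
δ = |180° − 177.16°| = 2.84°
2.84° ≤ 2α = 11.42°  →  valid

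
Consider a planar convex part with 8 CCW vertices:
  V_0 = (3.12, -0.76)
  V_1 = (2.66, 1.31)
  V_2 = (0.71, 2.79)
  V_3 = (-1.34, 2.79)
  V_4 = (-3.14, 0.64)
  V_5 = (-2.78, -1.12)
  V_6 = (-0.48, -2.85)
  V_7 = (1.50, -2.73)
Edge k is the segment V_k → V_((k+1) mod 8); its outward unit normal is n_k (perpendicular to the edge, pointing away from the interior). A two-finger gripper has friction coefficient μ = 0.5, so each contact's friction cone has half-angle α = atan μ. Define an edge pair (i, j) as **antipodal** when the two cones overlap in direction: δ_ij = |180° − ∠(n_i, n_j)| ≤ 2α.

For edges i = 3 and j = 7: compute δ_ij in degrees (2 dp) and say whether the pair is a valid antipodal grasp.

δ = 0.50°, valid

α = atan 0.5 = 26.57°;  2α = 53.13°
edge 3: e_3 = (-1.80, -2.15);  n_3 = (-0.7668, +0.6419)
edge 7: e_7 = (+1.62, +1.97);  n_7 = (+0.7724, -0.6352)
∠(n_3, n_7) = 179.50°
δ = |180° − 179.50°| = 0.50°
0.50° ≤ 2α = 53.13°  →  valid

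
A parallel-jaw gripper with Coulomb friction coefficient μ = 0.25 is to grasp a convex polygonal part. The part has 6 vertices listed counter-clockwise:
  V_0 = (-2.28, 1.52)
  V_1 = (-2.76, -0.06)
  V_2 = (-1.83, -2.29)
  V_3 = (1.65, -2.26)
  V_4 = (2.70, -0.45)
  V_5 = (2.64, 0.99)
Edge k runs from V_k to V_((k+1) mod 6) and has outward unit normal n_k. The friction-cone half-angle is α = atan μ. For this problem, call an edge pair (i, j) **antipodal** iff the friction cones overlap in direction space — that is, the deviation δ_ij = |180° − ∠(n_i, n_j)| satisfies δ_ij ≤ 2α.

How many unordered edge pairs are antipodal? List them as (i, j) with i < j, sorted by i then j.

count = 4; pairs: (0,3), (0,4), (1,4), (2,5)

α = atan 0.25 = 14.04°;  2α = 28.07°
n_0 = (-0.9568, +0.2907)
n_1 = (-0.9230, -0.3849)
n_2 = (+0.0086, -1.0000)
n_3 = (+0.8650, -0.5018)
n_4 = (+0.9991, +0.0416)
n_5 = (+0.1071, +0.9942)
  (0,1): δ = 140.46°  ·
  (0,2): δ = 72.61°  ·
  (0,3): δ = 13.22°  ✓
  (0,4): δ = 19.28°  ✓
  (0,5): δ = 100.75°  ·
  (1,2): δ = 112.14°  ·
  (1,3): δ = 52.76°  ·
  (1,4): δ = 20.25°  ✓
  (1,5): δ = 61.21°  ·
  (2,3): δ = 120.61°  ·
  (2,4): δ = 88.11°  ·
  (2,5): δ = 6.64°  ✓
  (3,4): δ = 147.50°  ·
  (3,5): δ = 66.03°  ·
  (4,5): δ = 98.53°  ·
antipodal pairs: 4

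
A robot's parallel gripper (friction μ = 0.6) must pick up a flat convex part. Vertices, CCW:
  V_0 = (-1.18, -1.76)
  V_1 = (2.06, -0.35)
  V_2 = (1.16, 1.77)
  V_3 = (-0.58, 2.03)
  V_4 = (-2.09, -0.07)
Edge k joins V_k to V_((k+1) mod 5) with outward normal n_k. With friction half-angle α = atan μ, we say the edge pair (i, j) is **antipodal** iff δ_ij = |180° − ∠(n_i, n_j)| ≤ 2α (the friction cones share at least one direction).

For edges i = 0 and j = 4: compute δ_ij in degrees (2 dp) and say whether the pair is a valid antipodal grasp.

δ = 94.78°, invalid

α = atan 0.6 = 30.96°;  2α = 61.93°
edge 0: e_0 = (+3.24, +1.41);  n_0 = (+0.3990, -0.9169)
edge 4: e_4 = (+0.91, -1.69);  n_4 = (-0.8805, -0.4741)
∠(n_0, n_4) = 85.22°
δ = |180° − 85.22°| = 94.78°
94.78° > 2α = 61.93°  →  invalid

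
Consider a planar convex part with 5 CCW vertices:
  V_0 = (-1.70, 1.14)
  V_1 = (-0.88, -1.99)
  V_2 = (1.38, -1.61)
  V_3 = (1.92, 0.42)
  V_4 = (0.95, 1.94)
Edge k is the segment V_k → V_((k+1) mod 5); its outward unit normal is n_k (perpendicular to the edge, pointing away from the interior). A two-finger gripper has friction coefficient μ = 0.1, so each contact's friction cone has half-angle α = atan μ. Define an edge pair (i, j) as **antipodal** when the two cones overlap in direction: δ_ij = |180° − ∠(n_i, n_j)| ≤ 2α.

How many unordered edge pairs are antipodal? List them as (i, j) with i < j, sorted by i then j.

α = atan 0.1 = 5.71°;  2α = 11.42°
n_0 = (-0.9674, -0.2534)
n_1 = (+0.1658, -0.9862)
n_2 = (+0.9664, -0.2571)
n_3 = (+0.8430, +0.5380)
n_4 = (-0.2890, +0.9573)
  (0,1): δ = 95.14°  ·
  (0,2): δ = 29.58°  ·
  (0,3): δ = 17.86°  ·
  (0,4): δ = 92.12°  ·
  (1,2): δ = 114.44°  ·
  (1,3): δ = 67.00°  ·
  (1,4): δ = 7.25°  ✓
  (2,3): δ = 132.56°  ·
  (2,4): δ = 58.31°  ·
  (3,4): δ = 105.75°  ·
antipodal pairs: 1

count = 1; pairs: (1,4)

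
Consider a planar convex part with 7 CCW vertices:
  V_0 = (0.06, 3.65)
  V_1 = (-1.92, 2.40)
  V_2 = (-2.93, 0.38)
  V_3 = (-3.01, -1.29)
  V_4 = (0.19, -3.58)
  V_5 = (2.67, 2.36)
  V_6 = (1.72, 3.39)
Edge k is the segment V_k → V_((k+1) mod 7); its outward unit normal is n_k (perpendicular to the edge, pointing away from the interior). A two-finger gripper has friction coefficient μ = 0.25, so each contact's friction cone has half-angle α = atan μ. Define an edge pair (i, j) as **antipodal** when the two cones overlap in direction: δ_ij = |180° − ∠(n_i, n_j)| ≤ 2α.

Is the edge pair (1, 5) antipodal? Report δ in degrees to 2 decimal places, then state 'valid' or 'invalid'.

δ = 69.25°, invalid

α = atan 0.25 = 14.04°;  2α = 28.07°
edge 1: e_1 = (-1.01, -2.02);  n_1 = (-0.8944, +0.4472)
edge 5: e_5 = (-0.95, +1.03);  n_5 = (+0.7351, +0.6780)
∠(n_1, n_5) = 110.75°
δ = |180° − 110.75°| = 69.25°
69.25° > 2α = 28.07°  →  invalid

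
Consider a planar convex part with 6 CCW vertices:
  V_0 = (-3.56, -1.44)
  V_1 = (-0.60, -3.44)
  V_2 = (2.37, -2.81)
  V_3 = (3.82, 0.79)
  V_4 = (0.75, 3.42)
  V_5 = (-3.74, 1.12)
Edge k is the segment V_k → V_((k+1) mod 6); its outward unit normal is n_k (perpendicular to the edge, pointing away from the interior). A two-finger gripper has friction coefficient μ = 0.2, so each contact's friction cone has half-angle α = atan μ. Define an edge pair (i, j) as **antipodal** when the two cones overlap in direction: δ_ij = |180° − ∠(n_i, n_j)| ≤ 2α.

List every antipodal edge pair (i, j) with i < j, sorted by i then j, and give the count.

count = 2; pairs: (0,3), (1,4)

α = atan 0.2 = 11.31°;  2α = 22.62°
n_0 = (-0.5599, -0.8286)
n_1 = (+0.2075, -0.9782)
n_2 = (+0.9276, -0.3736)
n_3 = (+0.6506, +0.7594)
n_4 = (-0.4559, +0.8900)
n_5 = (-0.9975, -0.0701)
  (0,1): δ = 133.98°  ·
  (0,2): δ = 77.89°  ·
  (0,3): δ = 6.54°  ✓
  (0,4): δ = 61.17°  ·
  (0,5): δ = 128.07°  ·
  (1,2): δ = 123.91°  ·
  (1,3): δ = 52.56°  ·
  (1,4): δ = 15.15°  ✓
  (1,5): δ = 82.05°  ·
  (2,3): δ = 108.65°  ·
  (2,4): δ = 40.94°  ·
  (2,5): δ = 25.96°  ·
  (3,4): δ = 112.29°  ·
  (3,5): δ = 45.39°  ·
  (4,5): δ = 113.10°  ·
antipodal pairs: 2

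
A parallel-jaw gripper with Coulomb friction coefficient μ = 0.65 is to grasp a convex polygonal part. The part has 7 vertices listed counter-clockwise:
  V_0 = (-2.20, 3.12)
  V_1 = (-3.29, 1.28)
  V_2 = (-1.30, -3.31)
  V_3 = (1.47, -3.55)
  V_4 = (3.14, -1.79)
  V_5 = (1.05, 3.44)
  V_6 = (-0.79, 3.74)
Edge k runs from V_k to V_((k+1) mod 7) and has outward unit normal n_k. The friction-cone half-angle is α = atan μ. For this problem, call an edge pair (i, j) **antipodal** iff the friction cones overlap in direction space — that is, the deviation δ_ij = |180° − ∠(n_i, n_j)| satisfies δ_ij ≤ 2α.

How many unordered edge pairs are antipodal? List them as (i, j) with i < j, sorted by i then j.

α = atan 0.65 = 33.02°;  2α = 66.05°
n_0 = (-0.8604, +0.5097)
n_1 = (-0.9175, -0.3978)
n_2 = (-0.0863, -0.9963)
n_3 = (+0.7254, -0.6883)
n_4 = (+0.9286, +0.3711)
n_5 = (+0.1609, +0.9870)
n_6 = (-0.4025, +0.9154)
  (0,1): δ = 125.92°  ·
  (0,2): δ = 64.31°  ✓
  (0,3): δ = 12.85°  ✓
  (0,4): δ = 52.42°  ✓
  (0,5): δ = 111.38°  ·
  (0,6): δ = 144.38°  ·
  (1,2): δ = 118.39°  ·
  (1,3): δ = 66.94°  ·
  (1,4): δ = 1.66°  ✓
  (1,5): δ = 57.30°  ✓
  (1,6): δ = 90.30°  ·
  (2,3): δ = 128.55°  ·
  (2,4): δ = 63.27°  ✓
  (2,5): δ = 4.31°  ✓
  (2,6): δ = 28.69°  ✓
  (3,4): δ = 114.72°  ·
  (3,5): δ = 55.76°  ✓
  (3,6): δ = 22.77°  ✓
  (4,5): δ = 121.04°  ·
  (4,6): δ = 88.05°  ·
  (5,6): δ = 147.00°  ·
antipodal pairs: 10

count = 10; pairs: (0,2), (0,3), (0,4), (1,4), (1,5), (2,4), (2,5), (2,6), (3,5), (3,6)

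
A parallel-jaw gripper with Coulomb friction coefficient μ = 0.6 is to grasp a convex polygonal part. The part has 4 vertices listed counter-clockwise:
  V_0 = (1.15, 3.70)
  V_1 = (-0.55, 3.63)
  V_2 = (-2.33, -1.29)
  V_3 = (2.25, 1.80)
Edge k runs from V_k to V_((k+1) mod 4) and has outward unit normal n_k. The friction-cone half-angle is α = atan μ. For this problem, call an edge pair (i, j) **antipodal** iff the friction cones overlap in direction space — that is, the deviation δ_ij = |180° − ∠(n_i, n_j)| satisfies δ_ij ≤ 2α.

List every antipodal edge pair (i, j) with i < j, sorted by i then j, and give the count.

count = 3; pairs: (0,2), (1,2), (1,3)

α = atan 0.6 = 30.96°;  2α = 61.93°
n_0 = (-0.0411, +0.9992)
n_1 = (-0.9404, +0.3402)
n_2 = (+0.5593, -0.8290)
n_3 = (+0.8654, +0.5010)
  (0,1): δ = 112.25°  ·
  (0,2): δ = 31.65°  ✓
  (0,3): δ = 117.71°  ·
  (1,2): δ = 36.10°  ✓
  (1,3): δ = 49.96°  ✓
  (2,3): δ = 93.94°  ·
antipodal pairs: 3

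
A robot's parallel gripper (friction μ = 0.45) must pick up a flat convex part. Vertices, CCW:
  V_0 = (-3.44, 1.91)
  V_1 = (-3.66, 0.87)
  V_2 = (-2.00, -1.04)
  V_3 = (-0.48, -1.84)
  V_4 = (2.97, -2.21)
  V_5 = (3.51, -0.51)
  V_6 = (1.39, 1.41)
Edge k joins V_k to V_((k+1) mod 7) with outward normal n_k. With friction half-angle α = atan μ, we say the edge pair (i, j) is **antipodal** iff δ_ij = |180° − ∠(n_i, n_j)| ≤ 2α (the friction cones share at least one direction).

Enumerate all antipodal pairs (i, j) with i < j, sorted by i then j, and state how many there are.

count = 7; pairs: (0,4), (1,5), (1,6), (2,5), (2,6), (3,5), (3,6)

α = atan 0.45 = 24.23°;  2α = 48.46°
n_0 = (-0.9783, +0.2070)
n_1 = (-0.7548, -0.6560)
n_2 = (-0.4657, -0.8849)
n_3 = (-0.1066, -0.9943)
n_4 = (+0.9531, -0.3027)
n_5 = (+0.6713, +0.7412)
n_6 = (+0.1030, +0.9947)
  (0,1): δ = 127.06°  ·
  (0,2): δ = 105.81°  ·
  (0,3): δ = 84.18°  ·
  (0,4): δ = 5.68°  ✓
  (0,5): δ = 59.78°  ·
  (0,6): δ = 96.03°  ·
  (1,2): δ = 158.75°  ·
  (1,3): δ = 137.12°  ·
  (1,4): δ = 58.62°  ·
  (1,5): δ = 6.84°  ✓
  (1,6): δ = 43.10°  ✓
  (2,3): δ = 158.36°  ·
  (2,4): δ = 79.86°  ·
  (2,5): δ = 14.41°  ✓
  (2,6): δ = 21.85°  ✓
  (3,4): δ = 101.50°  ·
  (3,5): δ = 36.04°  ✓
  (3,6): δ = 0.21°  ✓
  (4,5): δ = 114.54°  ·
  (4,6): δ = 78.29°  ·
  (5,6): δ = 143.74°  ·
antipodal pairs: 7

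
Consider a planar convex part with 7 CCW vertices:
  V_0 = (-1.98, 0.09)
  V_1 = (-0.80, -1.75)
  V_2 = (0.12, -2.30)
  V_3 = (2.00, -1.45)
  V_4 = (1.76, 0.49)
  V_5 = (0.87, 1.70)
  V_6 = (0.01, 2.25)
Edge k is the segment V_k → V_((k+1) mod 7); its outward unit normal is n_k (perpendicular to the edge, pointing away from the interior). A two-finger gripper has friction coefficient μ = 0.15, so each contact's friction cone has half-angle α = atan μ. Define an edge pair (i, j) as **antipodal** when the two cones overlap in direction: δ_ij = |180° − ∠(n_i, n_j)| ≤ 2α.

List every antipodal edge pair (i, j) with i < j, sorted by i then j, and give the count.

α = atan 0.15 = 8.53°;  2α = 17.06°
n_0 = (-0.8418, -0.5398)
n_1 = (-0.5131, -0.8583)
n_2 = (+0.4120, -0.9112)
n_3 = (+0.9924, +0.1228)
n_4 = (+0.8056, +0.5925)
n_5 = (+0.5388, +0.8424)
n_6 = (-0.7355, +0.6776)
  (0,1): δ = 153.54°  ·
  (0,2): δ = 98.34°  ·
  (0,3): δ = 25.62°  ·
  (0,4): δ = 3.66°  ✓
  (0,5): δ = 24.73°  ·
  (0,6): δ = 104.67°  ·
  (1,2): δ = 124.80°  ·
  (1,3): δ = 52.08°  ·
  (1,4): δ = 22.79°  ·
  (1,5): δ = 1.73°  ✓
  (1,6): δ = 78.22°  ·
  (2,3): δ = 107.28°  ·
  (2,4): δ = 77.99°  ·
  (2,5): δ = 56.93°  ·
  (2,6): δ = 23.02°  ·
  (3,4): δ = 150.72°  ·
  (3,5): δ = 129.65°  ·
  (3,6): δ = 49.71°  ·
  (4,5): δ = 158.94°  ·
  (4,6): δ = 78.99°  ·
  (5,6): δ = 100.05°  ·
antipodal pairs: 2

count = 2; pairs: (0,4), (1,5)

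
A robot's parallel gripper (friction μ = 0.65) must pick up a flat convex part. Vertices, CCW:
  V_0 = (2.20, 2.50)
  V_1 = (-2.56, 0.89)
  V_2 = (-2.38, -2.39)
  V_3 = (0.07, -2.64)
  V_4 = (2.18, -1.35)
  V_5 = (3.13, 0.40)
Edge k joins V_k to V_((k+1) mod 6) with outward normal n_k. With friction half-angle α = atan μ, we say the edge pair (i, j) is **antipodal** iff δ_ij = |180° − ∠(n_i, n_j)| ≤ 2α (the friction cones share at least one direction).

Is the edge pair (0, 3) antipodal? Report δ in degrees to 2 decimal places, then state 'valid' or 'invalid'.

α = atan 0.65 = 33.02°;  2α = 66.05°
edge 0: e_0 = (-4.76, -1.61);  n_0 = (-0.3204, +0.9473)
edge 3: e_3 = (+2.11, +1.29);  n_3 = (+0.5216, -0.8532)
∠(n_0, n_3) = 167.25°
δ = |180° − 167.25°| = 12.75°
12.75° ≤ 2α = 66.05°  →  valid

δ = 12.75°, valid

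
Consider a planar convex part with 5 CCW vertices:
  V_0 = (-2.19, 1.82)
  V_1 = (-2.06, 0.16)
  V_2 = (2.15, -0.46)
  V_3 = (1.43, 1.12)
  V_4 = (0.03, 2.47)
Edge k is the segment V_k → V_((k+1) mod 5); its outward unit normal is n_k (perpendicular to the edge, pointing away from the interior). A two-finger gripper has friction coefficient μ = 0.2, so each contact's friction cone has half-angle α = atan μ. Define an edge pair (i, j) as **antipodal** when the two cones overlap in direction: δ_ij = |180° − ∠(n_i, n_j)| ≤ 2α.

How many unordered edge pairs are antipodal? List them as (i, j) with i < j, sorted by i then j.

count = 1; pairs: (0,2)

α = atan 0.2 = 11.31°;  2α = 22.62°
n_0 = (-0.9969, -0.0781)
n_1 = (-0.1457, -0.9893)
n_2 = (+0.9100, +0.4147)
n_3 = (+0.6941, +0.7198)
n_4 = (-0.2810, +0.9597)
  (0,1): δ = 102.86°  ·
  (0,2): δ = 20.02°  ✓
  (0,3): δ = 41.56°  ·
  (0,4): δ = 101.84°  ·
  (1,2): δ = 57.12°  ·
  (1,3): δ = 35.58°  ·
  (1,4): δ = 24.70°  ·
  (2,3): δ = 158.46°  ·
  (2,4): δ = 98.18°  ·
  (3,4): δ = 119.72°  ·
antipodal pairs: 1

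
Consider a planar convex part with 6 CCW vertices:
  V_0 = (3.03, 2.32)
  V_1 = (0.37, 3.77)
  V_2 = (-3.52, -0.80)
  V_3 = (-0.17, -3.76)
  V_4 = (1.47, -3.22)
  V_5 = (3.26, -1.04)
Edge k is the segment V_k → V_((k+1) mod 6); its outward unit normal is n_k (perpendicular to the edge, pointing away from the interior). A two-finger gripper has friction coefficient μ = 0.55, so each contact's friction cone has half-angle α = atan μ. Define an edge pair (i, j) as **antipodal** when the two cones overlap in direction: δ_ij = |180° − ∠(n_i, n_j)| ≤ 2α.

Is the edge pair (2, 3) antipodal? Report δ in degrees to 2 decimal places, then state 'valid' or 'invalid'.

α = atan 0.55 = 28.81°;  2α = 57.62°
edge 2: e_2 = (+3.35, -2.96);  n_2 = (-0.6621, -0.7494)
edge 3: e_3 = (+1.64, +0.54);  n_3 = (+0.3128, -0.9498)
∠(n_2, n_3) = 59.69°
δ = |180° − 59.69°| = 120.31°
120.31° > 2α = 57.62°  →  invalid

δ = 120.31°, invalid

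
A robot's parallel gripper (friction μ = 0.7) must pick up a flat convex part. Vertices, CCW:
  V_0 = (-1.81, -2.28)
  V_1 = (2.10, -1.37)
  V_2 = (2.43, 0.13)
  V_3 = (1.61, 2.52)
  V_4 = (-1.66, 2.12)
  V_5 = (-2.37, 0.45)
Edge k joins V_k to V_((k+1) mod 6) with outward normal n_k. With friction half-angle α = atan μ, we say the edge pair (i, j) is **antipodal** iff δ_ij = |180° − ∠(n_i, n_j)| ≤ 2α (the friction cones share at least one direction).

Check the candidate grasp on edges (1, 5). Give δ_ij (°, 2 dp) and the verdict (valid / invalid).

δ = 24.00°, valid

α = atan 0.7 = 34.99°;  2α = 69.98°
edge 1: e_1 = (+0.33, +1.50);  n_1 = (+0.9766, -0.2149)
edge 5: e_5 = (+0.56, -2.73);  n_5 = (-0.9796, -0.2009)
∠(n_1, n_5) = 156.00°
δ = |180° − 156.00°| = 24.00°
24.00° ≤ 2α = 69.98°  →  valid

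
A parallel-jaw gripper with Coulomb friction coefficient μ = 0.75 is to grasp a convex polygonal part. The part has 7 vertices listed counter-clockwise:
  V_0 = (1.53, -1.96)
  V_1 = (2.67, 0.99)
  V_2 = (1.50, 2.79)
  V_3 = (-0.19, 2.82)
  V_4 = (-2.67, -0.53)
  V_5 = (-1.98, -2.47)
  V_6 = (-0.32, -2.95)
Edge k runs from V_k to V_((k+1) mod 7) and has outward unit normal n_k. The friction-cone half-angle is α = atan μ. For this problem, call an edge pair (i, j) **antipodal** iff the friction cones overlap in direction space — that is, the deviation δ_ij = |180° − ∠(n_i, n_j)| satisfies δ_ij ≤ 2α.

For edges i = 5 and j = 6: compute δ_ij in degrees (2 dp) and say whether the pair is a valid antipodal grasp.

δ = 135.72°, invalid

α = atan 0.75 = 36.87°;  2α = 73.74°
edge 5: e_5 = (+1.66, -0.48);  n_5 = (-0.2778, -0.9606)
edge 6: e_6 = (+1.85, +0.99);  n_6 = (+0.4718, -0.8817)
∠(n_5, n_6) = 44.28°
δ = |180° − 44.28°| = 135.72°
135.72° > 2α = 73.74°  →  invalid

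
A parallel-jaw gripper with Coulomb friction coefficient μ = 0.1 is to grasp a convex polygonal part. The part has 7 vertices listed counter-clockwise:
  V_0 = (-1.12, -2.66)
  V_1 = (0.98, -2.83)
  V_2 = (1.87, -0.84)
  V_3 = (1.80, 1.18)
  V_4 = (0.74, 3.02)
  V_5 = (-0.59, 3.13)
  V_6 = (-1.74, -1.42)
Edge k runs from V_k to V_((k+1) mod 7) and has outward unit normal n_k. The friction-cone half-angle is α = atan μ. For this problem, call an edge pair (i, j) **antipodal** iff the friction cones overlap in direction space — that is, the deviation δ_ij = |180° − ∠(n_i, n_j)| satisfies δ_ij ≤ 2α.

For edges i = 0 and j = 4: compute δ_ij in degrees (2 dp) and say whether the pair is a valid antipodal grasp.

δ = 0.10°, valid

α = atan 0.1 = 5.71°;  2α = 11.42°
edge 0: e_0 = (+2.10, -0.17);  n_0 = (-0.0807, -0.9967)
edge 4: e_4 = (-1.33, +0.11);  n_4 = (+0.0824, +0.9966)
∠(n_0, n_4) = 179.90°
δ = |180° − 179.90°| = 0.10°
0.10° ≤ 2α = 11.42°  →  valid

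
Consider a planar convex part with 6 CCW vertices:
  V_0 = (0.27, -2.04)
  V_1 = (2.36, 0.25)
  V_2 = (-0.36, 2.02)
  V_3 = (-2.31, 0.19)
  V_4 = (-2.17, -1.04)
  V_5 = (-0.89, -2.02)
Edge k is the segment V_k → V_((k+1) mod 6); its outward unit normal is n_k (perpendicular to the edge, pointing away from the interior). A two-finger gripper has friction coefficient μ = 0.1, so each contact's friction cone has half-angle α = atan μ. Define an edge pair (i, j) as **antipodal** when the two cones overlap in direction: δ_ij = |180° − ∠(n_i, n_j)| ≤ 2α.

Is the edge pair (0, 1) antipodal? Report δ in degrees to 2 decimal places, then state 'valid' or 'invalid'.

δ = 80.67°, invalid

α = atan 0.1 = 5.71°;  2α = 11.42°
edge 0: e_0 = (+2.09, +2.29);  n_0 = (+0.7386, -0.6741)
edge 1: e_1 = (-2.72, +1.77);  n_1 = (+0.5454, +0.8382)
∠(n_0, n_1) = 99.33°
δ = |180° − 99.33°| = 80.67°
80.67° > 2α = 11.42°  →  invalid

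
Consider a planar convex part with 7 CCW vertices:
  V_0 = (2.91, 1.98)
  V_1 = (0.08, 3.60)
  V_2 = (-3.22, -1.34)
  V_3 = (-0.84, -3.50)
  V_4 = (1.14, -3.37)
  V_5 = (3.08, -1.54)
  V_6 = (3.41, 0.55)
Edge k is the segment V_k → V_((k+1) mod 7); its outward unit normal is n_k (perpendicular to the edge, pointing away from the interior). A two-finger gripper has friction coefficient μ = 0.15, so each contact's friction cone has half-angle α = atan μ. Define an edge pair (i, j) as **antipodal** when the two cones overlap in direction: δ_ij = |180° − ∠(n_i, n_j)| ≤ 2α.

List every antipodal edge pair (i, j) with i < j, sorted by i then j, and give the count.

α = atan 0.15 = 8.53°;  2α = 17.06°
n_0 = (+0.4968, +0.8679)
n_1 = (-0.8315, +0.5555)
n_2 = (-0.6721, -0.7405)
n_3 = (+0.0655, -0.9979)
n_4 = (+0.6862, -0.7274)
n_5 = (+0.9878, -0.1560)
n_6 = (+0.9440, +0.3301)
  (0,1): δ = 93.96°  ·
  (0,2): δ = 12.44°  ✓
  (0,3): δ = 33.54°  ·
  (0,4): δ = 73.12°  ·
  (0,5): δ = 110.82°  ·
  (0,6): δ = 139.06°  ·
  (1,2): δ = 98.48°  ·
  (1,3): δ = 52.50°  ·
  (1,4): δ = 12.93°  ✓
  (1,5): δ = 24.77°  ·
  (1,6): δ = 53.02°  ·
  (2,3): δ = 134.02°  ·
  (2,4): δ = 94.45°  ·
  (2,5): δ = 56.75°  ·
  (2,6): δ = 28.50°  ·
  (3,4): δ = 140.43°  ·
  (3,5): δ = 102.73°  ·
  (3,6): δ = 74.48°  ·
  (4,5): δ = 142.30°  ·
  (4,6): δ = 114.06°  ·
  (5,6): δ = 151.76°  ·
antipodal pairs: 2

count = 2; pairs: (0,2), (1,4)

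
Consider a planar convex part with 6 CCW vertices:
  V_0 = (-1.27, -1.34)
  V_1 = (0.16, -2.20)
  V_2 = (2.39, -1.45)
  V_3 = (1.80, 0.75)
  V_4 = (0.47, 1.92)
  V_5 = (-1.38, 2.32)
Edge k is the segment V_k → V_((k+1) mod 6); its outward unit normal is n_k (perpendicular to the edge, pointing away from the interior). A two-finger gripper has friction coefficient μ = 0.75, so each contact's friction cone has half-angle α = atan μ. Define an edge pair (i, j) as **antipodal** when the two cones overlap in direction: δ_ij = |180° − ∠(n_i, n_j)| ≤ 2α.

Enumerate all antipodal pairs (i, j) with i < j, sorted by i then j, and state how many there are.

α = atan 0.75 = 36.87°;  2α = 73.74°
n_0 = (-0.5154, -0.8570)
n_1 = (+0.3188, -0.9478)
n_2 = (+0.9659, +0.2590)
n_3 = (+0.6605, +0.7508)
n_4 = (+0.2113, +0.9774)
n_5 = (-0.9995, -0.0300)
  (0,1): δ = 130.39°  ·
  (0,2): δ = 43.96°  ✓
  (0,3): δ = 10.32°  ✓
  (0,4): δ = 18.82°  ✓
  (0,5): δ = 122.74°  ·
  (1,2): δ = 93.58°  ·
  (1,3): δ = 59.93°  ✓
  (1,4): δ = 30.79°  ✓
  (1,5): δ = 73.13°  ✓
  (2,3): δ = 146.35°  ·
  (2,4): δ = 117.21°  ·
  (2,5): δ = 13.29°  ✓
  (3,4): δ = 150.86°  ·
  (3,5): δ = 46.94°  ✓
  (4,5): δ = 76.08°  ·
antipodal pairs: 8

count = 8; pairs: (0,2), (0,3), (0,4), (1,3), (1,4), (1,5), (2,5), (3,5)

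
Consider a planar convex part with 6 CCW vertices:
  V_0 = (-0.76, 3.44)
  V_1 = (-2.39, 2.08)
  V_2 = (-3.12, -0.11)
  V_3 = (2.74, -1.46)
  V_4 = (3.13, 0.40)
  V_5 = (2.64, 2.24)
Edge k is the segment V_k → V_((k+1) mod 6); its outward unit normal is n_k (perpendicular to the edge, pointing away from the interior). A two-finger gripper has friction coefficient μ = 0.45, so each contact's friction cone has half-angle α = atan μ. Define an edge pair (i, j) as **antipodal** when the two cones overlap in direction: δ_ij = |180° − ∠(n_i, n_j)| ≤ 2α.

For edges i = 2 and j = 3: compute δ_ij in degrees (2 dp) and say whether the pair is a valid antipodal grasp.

α = atan 0.45 = 24.23°;  2α = 48.46°
edge 2: e_2 = (+5.86, -1.35);  n_2 = (-0.2245, -0.9745)
edge 3: e_3 = (+0.39, +1.86);  n_3 = (+0.9787, -0.2052)
∠(n_2, n_3) = 91.13°
δ = |180° − 91.13°| = 88.87°
88.87° > 2α = 48.46°  →  invalid

δ = 88.87°, invalid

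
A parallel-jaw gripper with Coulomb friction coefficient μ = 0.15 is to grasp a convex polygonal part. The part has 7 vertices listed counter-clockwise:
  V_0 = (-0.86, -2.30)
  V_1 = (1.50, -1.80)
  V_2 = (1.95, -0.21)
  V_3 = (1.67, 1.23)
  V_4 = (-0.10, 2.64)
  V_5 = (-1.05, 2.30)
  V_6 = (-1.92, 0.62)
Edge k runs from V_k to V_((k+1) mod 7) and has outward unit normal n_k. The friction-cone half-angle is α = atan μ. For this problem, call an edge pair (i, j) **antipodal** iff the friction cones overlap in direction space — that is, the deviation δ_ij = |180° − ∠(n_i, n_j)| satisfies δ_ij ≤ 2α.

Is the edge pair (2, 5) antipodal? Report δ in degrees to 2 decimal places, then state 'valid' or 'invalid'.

δ = 38.38°, invalid

α = atan 0.15 = 8.53°;  2α = 17.06°
edge 2: e_2 = (-0.28, +1.44);  n_2 = (+0.9816, +0.1909)
edge 5: e_5 = (-0.87, -1.68);  n_5 = (-0.8880, +0.4599)
∠(n_2, n_5) = 141.62°
δ = |180° − 141.62°| = 38.38°
38.38° > 2α = 17.06°  →  invalid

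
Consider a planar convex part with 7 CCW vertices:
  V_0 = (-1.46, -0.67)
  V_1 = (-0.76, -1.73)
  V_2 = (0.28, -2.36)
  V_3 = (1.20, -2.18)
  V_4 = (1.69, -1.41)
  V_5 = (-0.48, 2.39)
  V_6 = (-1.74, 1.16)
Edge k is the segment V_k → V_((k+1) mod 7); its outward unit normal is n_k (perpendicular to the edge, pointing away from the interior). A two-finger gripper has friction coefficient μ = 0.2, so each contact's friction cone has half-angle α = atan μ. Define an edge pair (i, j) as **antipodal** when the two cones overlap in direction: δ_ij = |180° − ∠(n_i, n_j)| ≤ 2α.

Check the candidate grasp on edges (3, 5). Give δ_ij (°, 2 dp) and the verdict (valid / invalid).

δ = 13.22°, valid

α = atan 0.2 = 11.31°;  2α = 22.62°
edge 3: e_3 = (+0.49, +0.77);  n_3 = (+0.8437, -0.5369)
edge 5: e_5 = (-1.26, -1.23);  n_5 = (-0.6985, +0.7156)
∠(n_3, n_5) = 166.78°
δ = |180° − 166.78°| = 13.22°
13.22° ≤ 2α = 22.62°  →  valid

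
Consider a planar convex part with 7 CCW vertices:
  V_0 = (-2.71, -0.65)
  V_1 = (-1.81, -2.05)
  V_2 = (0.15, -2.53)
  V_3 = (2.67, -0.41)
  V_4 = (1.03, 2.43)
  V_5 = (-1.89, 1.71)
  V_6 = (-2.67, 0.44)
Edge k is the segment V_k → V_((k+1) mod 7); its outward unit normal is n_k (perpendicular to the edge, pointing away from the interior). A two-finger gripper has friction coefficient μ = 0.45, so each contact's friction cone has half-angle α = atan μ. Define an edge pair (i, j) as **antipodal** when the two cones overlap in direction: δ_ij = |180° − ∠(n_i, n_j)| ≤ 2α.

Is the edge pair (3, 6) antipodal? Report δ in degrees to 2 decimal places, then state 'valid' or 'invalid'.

α = atan 0.45 = 24.23°;  2α = 48.46°
edge 3: e_3 = (-1.64, +2.84);  n_3 = (+0.8660, +0.5001)
edge 6: e_6 = (-0.04, -1.09);  n_6 = (-0.9993, +0.0367)
∠(n_3, n_6) = 147.89°
δ = |180° − 147.89°| = 32.11°
32.11° ≤ 2α = 48.46°  →  valid

δ = 32.11°, valid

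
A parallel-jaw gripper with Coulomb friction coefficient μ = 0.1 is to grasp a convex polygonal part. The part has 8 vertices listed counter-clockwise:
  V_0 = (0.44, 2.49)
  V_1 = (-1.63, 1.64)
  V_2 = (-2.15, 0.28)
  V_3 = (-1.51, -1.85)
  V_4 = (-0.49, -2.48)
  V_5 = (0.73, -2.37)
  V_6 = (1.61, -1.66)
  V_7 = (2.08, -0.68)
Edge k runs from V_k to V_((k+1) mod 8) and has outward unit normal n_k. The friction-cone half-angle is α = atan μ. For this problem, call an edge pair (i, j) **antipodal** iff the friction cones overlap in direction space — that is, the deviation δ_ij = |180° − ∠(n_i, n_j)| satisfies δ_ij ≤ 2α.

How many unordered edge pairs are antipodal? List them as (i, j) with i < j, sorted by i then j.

α = atan 0.1 = 5.71°;  2α = 11.42°
n_0 = (-0.3799, +0.9250)
n_1 = (-0.9341, +0.3571)
n_2 = (-0.9577, -0.2878)
n_3 = (-0.5255, -0.8508)
n_4 = (+0.0898, -0.9960)
n_5 = (+0.6279, -0.7783)
n_6 = (+0.9017, -0.4324)
n_7 = (+0.8882, +0.4595)
  (0,1): δ = 133.25°  ·
  (0,2): δ = 95.60°  ·
  (0,3): δ = 54.03°  ·
  (0,4): δ = 17.17°  ·
  (0,5): δ = 16.57°  ·
  (0,6): δ = 42.05°  ·
  (0,7): δ = 95.03°  ·
  (1,2): δ = 142.35°  ·
  (1,3): δ = 100.78°  ·
  (1,4): δ = 63.92°  ·
  (1,5): δ = 30.18°  ·
  (1,6): δ = 4.70°  ✓
  (1,7): δ = 48.28°  ·
  (2,3): δ = 138.43°  ·
  (2,4): δ = 101.57°  ·
  (2,5): δ = 67.83°  ·
  (2,6): δ = 42.35°  ·
  (2,7): δ = 10.63°  ✓
  (3,4): δ = 143.15°  ·
  (3,5): δ = 109.40°  ·
  (3,6): δ = 83.92°  ·
  (3,7): δ = 30.94°  ·
  (4,5): δ = 146.25°  ·
  (4,6): δ = 120.77°  ·
  (4,7): δ = 67.80°  ·
  (5,6): δ = 154.52°  ·
  (5,7): δ = 101.54°  ·
  (6,7): δ = 127.02°  ·
antipodal pairs: 2

count = 2; pairs: (1,6), (2,7)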